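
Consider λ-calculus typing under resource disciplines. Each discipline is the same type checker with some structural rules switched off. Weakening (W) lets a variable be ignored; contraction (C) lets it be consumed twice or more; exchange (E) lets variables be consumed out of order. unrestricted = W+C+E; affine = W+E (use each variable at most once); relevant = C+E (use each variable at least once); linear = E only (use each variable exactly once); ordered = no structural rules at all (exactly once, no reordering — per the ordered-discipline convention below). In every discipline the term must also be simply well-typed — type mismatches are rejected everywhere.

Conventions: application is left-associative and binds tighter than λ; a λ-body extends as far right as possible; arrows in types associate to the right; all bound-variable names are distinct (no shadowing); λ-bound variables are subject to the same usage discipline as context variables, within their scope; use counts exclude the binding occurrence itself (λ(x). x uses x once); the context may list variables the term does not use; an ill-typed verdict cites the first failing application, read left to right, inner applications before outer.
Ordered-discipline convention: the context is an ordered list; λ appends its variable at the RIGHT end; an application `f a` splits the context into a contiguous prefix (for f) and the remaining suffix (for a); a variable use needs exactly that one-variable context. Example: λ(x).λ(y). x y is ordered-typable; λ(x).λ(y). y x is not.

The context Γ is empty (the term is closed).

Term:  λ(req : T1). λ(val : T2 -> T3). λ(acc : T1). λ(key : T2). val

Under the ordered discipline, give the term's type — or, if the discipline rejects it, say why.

not well-typed under ordered — req, acc, key never used (weakening)
usage: req (λ-bound) ×0, val (λ-bound) ×1, acc (λ-bound) ×0, key (λ-bound) ×0
uses in reading order: val
typing: well-typed — term : T1 -> (T2 -> T3) -> T1 -> T2 -> T2 -> T3
all disciplines: ordered ✗, linear ✗, affine ✓, relevant ✗, unrestricted ✓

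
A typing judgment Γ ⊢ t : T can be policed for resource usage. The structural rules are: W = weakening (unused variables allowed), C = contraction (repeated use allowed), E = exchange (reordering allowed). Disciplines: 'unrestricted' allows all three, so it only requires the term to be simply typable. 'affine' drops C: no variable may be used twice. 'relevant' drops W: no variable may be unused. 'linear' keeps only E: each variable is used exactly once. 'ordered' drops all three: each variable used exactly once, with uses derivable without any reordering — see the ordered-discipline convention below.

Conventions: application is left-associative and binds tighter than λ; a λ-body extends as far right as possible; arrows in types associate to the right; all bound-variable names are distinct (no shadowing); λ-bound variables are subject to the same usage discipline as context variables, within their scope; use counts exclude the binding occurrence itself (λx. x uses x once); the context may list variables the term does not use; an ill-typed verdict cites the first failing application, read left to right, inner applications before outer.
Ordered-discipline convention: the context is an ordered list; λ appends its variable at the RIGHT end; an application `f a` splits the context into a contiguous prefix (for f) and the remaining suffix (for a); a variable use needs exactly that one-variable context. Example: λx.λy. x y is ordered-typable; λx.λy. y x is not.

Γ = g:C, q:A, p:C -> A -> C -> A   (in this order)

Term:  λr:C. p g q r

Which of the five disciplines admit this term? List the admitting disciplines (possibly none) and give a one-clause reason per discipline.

admitted by: linear, affine, relevant, unrestricted
usage: g=1; q=1; p=1; r (λ-bound)=1
left-to-right use order: p, g, q, r
typing: the term checks, with type C -> A
ordered ✗ (needs exchange: uses follow p, g, q, r)
linear ✓ (g, q, p, r: one use apiece)
affine ✓ (no duplicate uses among g, q, p, r)
relevant ✓ (every one of g, q, p, r appears)
unrestricted ✓ (simply typable at C -> A; W, C, E all held)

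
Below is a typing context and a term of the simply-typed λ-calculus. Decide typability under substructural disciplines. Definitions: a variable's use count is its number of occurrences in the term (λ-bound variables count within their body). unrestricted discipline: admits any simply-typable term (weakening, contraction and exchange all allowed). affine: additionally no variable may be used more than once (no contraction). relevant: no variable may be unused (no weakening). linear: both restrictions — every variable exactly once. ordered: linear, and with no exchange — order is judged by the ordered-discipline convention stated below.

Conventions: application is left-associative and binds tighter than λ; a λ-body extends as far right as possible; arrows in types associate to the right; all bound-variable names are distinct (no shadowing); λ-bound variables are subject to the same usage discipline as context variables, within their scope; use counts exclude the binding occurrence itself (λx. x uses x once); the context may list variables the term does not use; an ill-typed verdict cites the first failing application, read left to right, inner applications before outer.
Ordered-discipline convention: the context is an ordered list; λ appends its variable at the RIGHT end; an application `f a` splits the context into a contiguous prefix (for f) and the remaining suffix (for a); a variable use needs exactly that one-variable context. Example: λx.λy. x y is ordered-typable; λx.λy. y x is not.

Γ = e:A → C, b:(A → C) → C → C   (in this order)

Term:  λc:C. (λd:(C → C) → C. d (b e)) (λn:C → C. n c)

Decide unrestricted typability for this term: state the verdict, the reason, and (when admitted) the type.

yes — typability at C → C is all that's needed; term : C → C
use counts: e: 1×; b: 1×; c [bound]: 1×; d [bound]: 1×; n [bound]: 1×
order of uses: d, b, e, n, c
typing: well-typed at C → C
summary: ordered ✗, linear ✓, affine ✓, relevant ✓, unrestricted ✓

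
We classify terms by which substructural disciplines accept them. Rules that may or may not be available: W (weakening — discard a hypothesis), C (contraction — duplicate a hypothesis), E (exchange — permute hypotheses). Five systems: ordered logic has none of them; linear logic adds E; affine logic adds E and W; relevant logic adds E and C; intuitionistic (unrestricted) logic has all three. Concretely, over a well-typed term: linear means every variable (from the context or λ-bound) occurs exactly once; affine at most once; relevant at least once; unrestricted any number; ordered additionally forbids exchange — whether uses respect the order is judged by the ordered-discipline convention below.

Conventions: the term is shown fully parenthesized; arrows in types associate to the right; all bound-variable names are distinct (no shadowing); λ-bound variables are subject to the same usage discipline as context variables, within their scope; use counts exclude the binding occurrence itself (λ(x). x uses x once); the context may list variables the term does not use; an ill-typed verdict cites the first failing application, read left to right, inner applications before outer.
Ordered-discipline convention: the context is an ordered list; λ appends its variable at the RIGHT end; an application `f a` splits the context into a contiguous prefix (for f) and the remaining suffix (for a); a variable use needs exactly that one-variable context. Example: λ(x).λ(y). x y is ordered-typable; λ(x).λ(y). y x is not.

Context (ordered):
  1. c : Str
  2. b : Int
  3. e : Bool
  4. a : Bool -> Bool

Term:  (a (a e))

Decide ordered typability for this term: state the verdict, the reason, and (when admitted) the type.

no — repeated use of a ×2; unused: c, b — weakening required
variable uses: c ×0, b ×0, e ×1, a ×2
left-to-right use order: a, a, e
typing: well-typed — term : Bool
across the five disciplines: ordered ✗, linear ✗, affine ✗, relevant ✗, unrestricted ✓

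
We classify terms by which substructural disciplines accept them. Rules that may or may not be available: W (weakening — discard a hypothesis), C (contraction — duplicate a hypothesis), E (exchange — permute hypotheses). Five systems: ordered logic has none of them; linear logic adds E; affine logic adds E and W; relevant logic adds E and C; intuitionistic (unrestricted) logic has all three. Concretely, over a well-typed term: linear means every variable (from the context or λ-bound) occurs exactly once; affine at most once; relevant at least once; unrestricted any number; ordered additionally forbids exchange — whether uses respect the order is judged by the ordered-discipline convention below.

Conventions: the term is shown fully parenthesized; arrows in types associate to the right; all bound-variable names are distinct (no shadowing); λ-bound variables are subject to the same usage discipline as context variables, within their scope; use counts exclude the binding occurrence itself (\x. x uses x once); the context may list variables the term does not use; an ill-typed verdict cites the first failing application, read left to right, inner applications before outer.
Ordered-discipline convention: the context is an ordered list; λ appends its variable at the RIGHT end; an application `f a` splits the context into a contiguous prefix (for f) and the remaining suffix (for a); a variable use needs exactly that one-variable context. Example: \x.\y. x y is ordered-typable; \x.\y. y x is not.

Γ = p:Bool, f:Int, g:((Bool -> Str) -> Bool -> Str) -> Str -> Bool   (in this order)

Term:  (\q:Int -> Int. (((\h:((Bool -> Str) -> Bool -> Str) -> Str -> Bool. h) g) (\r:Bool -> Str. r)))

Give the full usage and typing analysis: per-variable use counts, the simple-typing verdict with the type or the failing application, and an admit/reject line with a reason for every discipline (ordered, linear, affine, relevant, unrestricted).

variable uses: p: 0; f: 0; g: 1; q [bound]: 0; h [bound]: 1; r [bound]: 1
uses in reading order: h, g, r
typing: the term checks, with type (Int -> Int) -> Str -> Bool
ordered: ✗, p, f, q never used (weakening)
linear: ✗, p, f, q never used (weakening)
affine: ✓, no duplicate uses among p, f, g, q, h, r
relevant: ✗, p, f, q never used (weakening)
unrestricted: ✓, well-typed at (Int -> Int) -> Str -> Bool; no restrictions here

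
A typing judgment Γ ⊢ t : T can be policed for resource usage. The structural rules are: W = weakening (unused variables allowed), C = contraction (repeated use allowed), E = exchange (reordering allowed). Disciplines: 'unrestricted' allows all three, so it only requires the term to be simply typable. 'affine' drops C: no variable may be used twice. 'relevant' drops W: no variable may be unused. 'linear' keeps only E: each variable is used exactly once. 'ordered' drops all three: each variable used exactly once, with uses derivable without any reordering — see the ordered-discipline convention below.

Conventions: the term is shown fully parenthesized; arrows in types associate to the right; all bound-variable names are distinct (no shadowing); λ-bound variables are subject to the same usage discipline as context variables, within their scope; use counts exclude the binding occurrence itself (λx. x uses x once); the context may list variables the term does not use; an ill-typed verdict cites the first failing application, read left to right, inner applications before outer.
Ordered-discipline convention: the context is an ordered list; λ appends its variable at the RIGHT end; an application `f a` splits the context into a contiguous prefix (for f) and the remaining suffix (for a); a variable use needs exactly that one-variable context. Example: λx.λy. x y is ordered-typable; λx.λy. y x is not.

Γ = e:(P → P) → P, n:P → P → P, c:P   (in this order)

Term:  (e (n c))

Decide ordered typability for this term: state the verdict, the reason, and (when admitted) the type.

yes — one use each (e, n, c); ordered split holds; term : P
use counts: e ×1, n ×1, c ×1
use order (left to right): e, n, c
typing: ✓ — P
across the five disciplines: ordered ✓; linear ✓; affine ✓; relevant ✓; unrestricted ✓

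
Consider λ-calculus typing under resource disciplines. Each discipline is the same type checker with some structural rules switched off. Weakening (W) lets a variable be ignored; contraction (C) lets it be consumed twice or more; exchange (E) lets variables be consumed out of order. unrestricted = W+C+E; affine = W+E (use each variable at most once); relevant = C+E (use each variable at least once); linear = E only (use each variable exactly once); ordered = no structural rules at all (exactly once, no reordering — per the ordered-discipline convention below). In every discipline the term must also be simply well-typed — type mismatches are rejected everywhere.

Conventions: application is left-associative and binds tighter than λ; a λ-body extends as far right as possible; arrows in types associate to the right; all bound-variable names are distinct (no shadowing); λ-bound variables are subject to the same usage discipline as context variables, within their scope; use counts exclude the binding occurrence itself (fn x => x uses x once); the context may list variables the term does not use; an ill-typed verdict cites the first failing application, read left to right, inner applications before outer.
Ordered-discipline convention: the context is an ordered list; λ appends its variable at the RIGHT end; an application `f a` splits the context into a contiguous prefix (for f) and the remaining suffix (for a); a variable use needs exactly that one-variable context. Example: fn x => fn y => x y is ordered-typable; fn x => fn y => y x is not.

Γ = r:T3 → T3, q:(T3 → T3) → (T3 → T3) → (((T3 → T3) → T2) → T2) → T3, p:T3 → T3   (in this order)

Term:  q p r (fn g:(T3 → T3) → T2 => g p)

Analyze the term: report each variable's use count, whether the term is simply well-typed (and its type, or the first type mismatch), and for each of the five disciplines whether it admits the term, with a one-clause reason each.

usage: r: 1×; q: 1×; p: 2×; g [bound]: 1×
use order (left to right): q, p, r, g, p
typing: well-typed — term : T3
ordered: ✗, needs contraction — p ×2
linear: ✗, needs contraction — p ×2
affine: ✗, needs contraction — p ×2
relevant: ✓, r, q, p, g: all used, weakening unneeded
unrestricted: ✓, typability at T3 is all that's needed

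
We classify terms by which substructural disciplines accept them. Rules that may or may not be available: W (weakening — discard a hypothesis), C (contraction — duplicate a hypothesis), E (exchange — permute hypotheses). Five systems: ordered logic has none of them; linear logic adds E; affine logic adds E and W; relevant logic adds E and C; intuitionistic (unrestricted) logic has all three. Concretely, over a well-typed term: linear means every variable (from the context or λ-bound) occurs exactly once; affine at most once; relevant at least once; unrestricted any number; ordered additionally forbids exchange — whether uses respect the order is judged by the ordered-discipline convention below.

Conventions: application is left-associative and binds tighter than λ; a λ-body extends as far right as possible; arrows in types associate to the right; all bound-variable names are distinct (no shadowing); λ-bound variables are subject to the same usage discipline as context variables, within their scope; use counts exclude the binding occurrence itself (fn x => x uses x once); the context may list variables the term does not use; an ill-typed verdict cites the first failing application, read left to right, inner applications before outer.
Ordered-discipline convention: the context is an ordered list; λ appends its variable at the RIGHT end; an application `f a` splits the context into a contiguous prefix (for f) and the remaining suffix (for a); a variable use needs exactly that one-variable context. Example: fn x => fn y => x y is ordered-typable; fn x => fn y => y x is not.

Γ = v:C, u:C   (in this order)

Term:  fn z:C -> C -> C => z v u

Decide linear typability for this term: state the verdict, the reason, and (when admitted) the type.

yes — single use per variable (v, u, z); term : (C -> C -> C) -> C
usage: v=1, u=1, z [bound]=1
uses in reading order: z, v, u
typing: the term checks, with type (C -> C -> C) -> C
per-discipline verdicts: ordered ✗ | linear ✓ | affine ✓ | relevant ✓ | unrestricted ✓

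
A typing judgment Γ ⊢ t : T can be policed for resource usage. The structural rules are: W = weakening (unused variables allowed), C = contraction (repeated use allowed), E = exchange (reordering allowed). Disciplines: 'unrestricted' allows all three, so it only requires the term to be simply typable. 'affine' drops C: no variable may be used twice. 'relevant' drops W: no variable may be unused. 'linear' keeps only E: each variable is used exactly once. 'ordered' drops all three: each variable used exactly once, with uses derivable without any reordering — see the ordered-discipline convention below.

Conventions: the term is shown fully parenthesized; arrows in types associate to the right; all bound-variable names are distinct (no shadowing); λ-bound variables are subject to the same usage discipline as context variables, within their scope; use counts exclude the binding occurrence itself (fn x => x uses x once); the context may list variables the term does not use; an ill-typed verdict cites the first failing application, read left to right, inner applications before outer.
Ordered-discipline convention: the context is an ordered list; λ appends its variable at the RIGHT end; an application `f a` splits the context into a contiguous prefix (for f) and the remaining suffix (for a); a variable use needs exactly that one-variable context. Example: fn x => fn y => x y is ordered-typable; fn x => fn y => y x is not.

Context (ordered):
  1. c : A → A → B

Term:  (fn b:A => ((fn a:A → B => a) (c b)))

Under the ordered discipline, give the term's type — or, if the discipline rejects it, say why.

term : A → A → B
usage: c ×1, b (λ-bound) ×1, a (λ-bound) ×1
uses in reading order: a, c, b
typing: ✓ — A → A → B
across the five disciplines: ordered ✓; linear ✓; affine ✓; relevant ✓; unrestricted ✓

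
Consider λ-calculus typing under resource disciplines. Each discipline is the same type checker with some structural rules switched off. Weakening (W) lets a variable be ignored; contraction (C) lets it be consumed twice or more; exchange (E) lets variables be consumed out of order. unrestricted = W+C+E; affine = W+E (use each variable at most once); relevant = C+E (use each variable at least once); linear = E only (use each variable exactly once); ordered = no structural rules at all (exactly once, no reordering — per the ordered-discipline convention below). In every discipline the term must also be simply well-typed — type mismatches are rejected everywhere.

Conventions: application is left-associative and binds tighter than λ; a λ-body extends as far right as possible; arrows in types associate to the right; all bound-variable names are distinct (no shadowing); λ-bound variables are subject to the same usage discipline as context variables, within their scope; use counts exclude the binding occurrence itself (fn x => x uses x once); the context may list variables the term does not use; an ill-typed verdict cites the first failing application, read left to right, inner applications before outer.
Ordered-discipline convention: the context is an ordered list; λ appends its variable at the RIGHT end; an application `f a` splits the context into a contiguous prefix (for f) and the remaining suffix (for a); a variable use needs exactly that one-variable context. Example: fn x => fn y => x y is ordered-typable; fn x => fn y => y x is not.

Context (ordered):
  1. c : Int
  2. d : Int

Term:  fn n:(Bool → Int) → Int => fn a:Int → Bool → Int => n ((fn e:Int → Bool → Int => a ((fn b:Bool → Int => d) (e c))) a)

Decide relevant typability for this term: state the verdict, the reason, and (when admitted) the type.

no — b left unused
variable uses: c: 1; d: 1; n (bound): 1; a (bound): 2; e (bound): 1; b (bound): 0
uses in reading order: n, a, d, e, c, a
typing: the term checks, with type ((Bool → Int) → Int) → (Int → Bool → Int) → Int
summary: ordered ✗, linear ✗, affine ✗, relevant ✗, unrestricted ✓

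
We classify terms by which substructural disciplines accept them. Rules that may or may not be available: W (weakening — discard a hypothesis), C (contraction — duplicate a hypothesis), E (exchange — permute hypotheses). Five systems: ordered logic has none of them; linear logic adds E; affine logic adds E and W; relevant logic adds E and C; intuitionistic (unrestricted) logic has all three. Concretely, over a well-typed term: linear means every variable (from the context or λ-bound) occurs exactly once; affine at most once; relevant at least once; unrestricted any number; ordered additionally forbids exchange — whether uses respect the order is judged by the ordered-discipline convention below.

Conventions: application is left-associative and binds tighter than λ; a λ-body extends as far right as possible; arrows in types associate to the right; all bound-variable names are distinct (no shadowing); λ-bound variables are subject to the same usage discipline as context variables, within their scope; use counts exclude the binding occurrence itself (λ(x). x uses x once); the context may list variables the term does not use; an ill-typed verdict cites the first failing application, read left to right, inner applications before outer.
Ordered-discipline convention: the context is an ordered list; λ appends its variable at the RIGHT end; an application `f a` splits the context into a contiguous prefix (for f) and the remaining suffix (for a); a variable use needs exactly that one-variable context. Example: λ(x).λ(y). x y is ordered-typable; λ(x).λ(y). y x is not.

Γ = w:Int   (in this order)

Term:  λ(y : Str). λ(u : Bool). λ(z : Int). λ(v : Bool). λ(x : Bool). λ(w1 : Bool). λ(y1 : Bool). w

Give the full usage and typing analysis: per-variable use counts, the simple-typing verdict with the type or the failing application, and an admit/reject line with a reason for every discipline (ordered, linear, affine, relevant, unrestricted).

variable uses: w ×1; y (λ-bound) ×0; u (λ-bound) ×0; z (λ-bound) ×0; v (λ-bound) ×0; x (λ-bound) ×0; w1 (λ-bound) ×0; y1 (λ-bound) ×0
use order (left to right): w
typing: ✓ — Str -> Bool -> Int -> Bool -> Bool -> Bool -> Bool -> Int
ordered ✗ (needs weakening: y, u, z, v, x, w1, y1 unused)
linear ✗ (needs weakening: y, u, z, v, x, w1, y1 unused)
affine ✓ (no duplicate uses among w, y, u, z, v, x, w1, y1)
relevant ✗ (needs weakening: y, u, z, v, x, w1, y1 unused)
unrestricted ✓ (simply typable at Str -> Bool -> Int -> Bool -> Bool -> Bool -> Bool -> Int; W, C, E all held)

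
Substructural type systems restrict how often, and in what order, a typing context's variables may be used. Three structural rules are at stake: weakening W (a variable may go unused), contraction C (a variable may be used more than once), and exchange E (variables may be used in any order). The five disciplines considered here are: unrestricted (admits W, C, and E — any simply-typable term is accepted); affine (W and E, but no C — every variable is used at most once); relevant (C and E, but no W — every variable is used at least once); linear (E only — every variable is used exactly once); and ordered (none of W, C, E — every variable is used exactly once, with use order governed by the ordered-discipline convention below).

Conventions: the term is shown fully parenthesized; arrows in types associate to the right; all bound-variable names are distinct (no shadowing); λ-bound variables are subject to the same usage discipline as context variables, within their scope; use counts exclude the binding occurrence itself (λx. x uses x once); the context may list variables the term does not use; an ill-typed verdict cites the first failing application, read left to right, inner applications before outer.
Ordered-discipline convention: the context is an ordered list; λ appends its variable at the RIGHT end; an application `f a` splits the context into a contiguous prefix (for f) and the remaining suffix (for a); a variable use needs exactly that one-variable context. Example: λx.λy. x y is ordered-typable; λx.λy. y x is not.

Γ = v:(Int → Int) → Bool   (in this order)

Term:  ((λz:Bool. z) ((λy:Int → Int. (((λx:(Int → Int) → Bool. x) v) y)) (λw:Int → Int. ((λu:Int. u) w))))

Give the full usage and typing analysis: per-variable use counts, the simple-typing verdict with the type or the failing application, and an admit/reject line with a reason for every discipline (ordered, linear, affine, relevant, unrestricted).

use counts: v ×1, z (bound) ×1, y (bound) ×1, x (bound) ×1, w (bound) ×1, u (bound) ×1
use order (left to right): z, x, v, y, u, w
typing: ill-typed: argument of type Int → Int where Int is required
ordered: ✗ — a type mismatch blocks all five
linear: ✗ — the type mismatch rejects it
affine: ✗ — not simply typable
relevant: ✗ — fails simple typing
unrestricted: ✗ — a type mismatch blocks all five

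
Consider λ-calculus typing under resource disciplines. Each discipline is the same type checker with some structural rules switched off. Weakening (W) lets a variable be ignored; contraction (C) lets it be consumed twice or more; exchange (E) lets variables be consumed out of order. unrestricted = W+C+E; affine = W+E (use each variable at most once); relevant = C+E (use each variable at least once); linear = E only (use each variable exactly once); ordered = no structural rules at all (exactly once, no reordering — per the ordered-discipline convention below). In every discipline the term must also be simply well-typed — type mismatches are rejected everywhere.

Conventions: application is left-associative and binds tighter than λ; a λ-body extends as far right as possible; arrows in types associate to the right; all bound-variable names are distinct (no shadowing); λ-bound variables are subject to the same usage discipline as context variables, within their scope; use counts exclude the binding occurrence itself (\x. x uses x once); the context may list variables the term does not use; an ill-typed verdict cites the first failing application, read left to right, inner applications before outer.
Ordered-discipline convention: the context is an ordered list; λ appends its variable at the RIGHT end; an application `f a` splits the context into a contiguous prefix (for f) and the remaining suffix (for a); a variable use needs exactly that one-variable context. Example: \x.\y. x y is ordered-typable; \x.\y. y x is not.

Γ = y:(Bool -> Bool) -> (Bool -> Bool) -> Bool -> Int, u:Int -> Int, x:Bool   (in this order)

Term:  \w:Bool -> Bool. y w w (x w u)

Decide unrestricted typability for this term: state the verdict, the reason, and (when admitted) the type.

no — not simply typable
usage: y ×1; u ×1; x ×1; w (bound) ×3
left-to-right use order: y, w, w, x, w, u
typing: ill-typed: non-function type Bool applied to an argument
all disciplines: ordered ✗, linear ✗, affine ✗, relevant ✗, unrestricted ✗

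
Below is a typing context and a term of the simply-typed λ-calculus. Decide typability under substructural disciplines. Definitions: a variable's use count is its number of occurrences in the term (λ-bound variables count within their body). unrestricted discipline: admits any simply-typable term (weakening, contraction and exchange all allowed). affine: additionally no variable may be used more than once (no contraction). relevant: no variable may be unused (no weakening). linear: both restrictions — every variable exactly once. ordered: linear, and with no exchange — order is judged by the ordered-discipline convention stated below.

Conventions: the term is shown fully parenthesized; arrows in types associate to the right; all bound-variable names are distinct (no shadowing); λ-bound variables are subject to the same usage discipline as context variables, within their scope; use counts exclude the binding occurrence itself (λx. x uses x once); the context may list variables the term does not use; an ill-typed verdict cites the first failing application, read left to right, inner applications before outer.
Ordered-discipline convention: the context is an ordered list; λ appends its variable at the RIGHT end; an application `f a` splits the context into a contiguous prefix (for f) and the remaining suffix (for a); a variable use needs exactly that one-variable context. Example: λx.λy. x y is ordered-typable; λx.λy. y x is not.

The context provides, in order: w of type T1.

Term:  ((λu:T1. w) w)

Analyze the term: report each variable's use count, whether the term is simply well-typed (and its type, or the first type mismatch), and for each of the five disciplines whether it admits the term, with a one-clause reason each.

usage: w=2, u (λ-bound)=0
order of uses: w, w
typing: well-typed at T1
ordered: ✗, repeated use of w ×2; u left unused
linear: ✗, repeated use of w ×2; u left unused
affine: ✗, repeated use of w ×2
relevant: ✗, u left unused
unrestricted: ✓, typability at T1 is all that's needed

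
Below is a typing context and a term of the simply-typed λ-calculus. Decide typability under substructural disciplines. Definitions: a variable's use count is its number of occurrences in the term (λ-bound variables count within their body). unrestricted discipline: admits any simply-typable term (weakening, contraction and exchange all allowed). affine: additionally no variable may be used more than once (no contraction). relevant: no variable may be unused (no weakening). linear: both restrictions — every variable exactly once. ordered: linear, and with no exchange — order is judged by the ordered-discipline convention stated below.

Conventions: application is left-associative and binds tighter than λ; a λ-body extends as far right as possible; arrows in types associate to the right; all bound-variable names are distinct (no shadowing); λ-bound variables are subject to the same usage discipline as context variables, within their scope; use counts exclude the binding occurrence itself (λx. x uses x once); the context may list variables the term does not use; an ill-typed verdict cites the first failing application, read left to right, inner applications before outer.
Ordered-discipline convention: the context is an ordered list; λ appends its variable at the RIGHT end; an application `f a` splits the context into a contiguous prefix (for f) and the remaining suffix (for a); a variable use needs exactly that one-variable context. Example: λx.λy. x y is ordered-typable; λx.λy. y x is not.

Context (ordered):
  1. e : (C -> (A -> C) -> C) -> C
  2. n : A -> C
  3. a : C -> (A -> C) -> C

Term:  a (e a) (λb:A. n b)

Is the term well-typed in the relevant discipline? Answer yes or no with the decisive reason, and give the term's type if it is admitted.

yes — at least one use each (e, n, a, b); term : C
usage: e ×1, n ×1, a ×2, b [bound] ×1
left-to-right use order: a, e, a, n, b
typing: well-typed at C
summary: ordered ✗ · linear ✗ · affine ✗ · relevant ✓ · unrestricted ✓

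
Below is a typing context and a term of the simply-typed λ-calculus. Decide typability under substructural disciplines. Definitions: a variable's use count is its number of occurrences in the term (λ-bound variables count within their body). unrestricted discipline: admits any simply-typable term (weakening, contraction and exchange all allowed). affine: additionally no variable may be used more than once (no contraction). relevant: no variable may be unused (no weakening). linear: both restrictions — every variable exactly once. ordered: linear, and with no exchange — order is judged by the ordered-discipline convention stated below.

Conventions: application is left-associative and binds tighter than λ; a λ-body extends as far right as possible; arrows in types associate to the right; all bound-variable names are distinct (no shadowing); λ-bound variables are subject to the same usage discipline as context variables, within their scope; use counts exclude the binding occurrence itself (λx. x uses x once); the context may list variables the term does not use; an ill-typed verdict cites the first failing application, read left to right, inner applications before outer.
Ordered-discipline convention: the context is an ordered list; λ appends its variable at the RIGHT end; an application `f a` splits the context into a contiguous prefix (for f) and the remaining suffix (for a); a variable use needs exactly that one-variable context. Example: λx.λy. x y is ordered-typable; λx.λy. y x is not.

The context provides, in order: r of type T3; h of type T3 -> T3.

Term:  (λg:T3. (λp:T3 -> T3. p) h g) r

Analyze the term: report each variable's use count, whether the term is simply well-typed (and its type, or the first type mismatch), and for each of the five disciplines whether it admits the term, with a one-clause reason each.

usage: r: 1×; h: 1×; g (bound): 1×; p (bound): 1×
order of uses: p, h, g, r
typing: well-typed at T3
ordered ✗ (no ordered split (uses run p, h, g, r))
linear ✓ (each of r, h, g, p used exactly once)
affine ✓ (at most one use each (r, h, g, p))
relevant ✓ (every one of r, h, g, p appears)
unrestricted ✓ (typability at T3 is all that's needed)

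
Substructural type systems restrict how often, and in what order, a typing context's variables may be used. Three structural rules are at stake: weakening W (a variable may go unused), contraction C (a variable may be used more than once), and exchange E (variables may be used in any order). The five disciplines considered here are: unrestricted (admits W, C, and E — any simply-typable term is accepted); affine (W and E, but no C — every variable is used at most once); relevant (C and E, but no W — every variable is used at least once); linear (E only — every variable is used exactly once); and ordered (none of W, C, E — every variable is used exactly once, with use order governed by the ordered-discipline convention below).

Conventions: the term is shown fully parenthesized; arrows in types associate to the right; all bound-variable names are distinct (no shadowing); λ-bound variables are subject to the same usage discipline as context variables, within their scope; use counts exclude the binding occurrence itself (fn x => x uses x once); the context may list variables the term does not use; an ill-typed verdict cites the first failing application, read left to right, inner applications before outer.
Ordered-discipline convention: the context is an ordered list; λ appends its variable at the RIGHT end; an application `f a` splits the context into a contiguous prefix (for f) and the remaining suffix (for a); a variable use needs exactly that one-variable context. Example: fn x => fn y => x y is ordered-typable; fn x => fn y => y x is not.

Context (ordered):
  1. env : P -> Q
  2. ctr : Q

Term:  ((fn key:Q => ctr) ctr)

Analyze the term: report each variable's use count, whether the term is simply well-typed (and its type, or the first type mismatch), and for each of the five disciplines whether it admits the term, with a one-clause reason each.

variable uses: env: 0×; ctr: 2×; key [bound]: 0×
left-to-right use order: ctr, ctr
typing: well-typed at Q
ordered ✗ (needs contraction — ctr ×2; unused: env, key — weakening required)
linear ✗ (needs contraction — ctr ×2; unused: env, key — weakening required)
affine ✗ (needs contraction — ctr ×2)
relevant ✗ (unused: env, key — weakening required)
unrestricted ✓ (typability at Q is all that's needed)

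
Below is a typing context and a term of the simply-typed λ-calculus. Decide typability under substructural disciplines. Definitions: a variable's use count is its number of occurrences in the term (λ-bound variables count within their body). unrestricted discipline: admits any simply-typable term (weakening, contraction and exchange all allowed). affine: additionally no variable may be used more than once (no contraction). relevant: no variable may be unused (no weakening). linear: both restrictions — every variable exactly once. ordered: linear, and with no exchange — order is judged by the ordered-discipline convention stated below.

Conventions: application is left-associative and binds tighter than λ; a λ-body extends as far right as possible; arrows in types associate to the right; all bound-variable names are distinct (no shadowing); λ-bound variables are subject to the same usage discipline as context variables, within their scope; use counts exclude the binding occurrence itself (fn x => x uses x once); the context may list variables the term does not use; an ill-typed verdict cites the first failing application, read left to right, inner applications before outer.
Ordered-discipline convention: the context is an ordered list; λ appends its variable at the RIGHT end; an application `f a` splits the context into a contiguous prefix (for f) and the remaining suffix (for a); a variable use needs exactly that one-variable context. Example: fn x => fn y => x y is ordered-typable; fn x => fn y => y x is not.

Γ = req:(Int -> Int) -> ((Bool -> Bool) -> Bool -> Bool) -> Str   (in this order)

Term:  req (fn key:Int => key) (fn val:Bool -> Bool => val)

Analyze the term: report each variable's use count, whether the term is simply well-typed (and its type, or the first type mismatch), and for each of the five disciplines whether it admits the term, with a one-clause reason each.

variable uses: req=1, key (bound)=1, val (bound)=1
order of uses: req, key, val
typing: well-typed at Str
ordered ✓ (req, key, val: once each, no exchange needed)
linear ✓ (req, key, val: one use apiece)
affine ✓ (at most one use each (req, key, val))
relevant ✓ (none of req, key, val goes unused)
unrestricted ✓ (type-checks (Str) and nothing is barred)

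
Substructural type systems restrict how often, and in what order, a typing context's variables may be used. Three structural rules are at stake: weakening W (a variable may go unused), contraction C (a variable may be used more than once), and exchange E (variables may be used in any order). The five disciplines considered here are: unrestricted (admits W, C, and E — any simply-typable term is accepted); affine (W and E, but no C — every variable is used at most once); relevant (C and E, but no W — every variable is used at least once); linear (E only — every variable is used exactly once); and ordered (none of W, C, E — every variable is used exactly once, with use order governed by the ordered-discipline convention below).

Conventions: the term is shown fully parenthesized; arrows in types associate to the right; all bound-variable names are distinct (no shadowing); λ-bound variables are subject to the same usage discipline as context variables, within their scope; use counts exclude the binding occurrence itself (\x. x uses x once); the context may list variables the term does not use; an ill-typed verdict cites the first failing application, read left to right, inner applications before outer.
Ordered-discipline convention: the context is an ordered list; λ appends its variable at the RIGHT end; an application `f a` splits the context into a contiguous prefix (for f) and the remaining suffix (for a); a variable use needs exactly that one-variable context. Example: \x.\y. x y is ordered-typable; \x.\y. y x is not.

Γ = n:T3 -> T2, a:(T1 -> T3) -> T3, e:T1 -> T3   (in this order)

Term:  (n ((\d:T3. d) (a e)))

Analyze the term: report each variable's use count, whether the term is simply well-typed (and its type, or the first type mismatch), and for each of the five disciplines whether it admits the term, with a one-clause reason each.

use counts: n=1; a=1; e=1; d [bound]=1
order of uses: n, d, a, e
typing: well-typed at T2
ordered: ✓, one use each (n, a, e, d); ordered split holds
linear: ✓, n, a, e, d: one use apiece
affine: ✓, none of n, a, e, d used more than once
relevant: ✓, none of n, a, e, d goes unused
unrestricted: ✓, typability at T2 is all that's needed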